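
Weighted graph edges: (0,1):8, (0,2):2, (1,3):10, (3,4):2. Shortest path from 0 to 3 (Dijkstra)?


Dijkstra from 0:
Distances: {0: 0, 1: 8, 2: 2, 3: 18, 4: 20}
Shortest distance to 3 = 18, path = [0, 1, 3]


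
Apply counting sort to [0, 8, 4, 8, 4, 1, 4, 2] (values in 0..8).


Count array: [1, 1, 1, 0, 3, 0, 0, 0, 2]
Reconstruct: [0, 1, 2, 4, 4, 4, 8, 8]


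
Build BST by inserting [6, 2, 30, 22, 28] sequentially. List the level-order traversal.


Root = 6; build tree by BST insertion.
Level-Order traversal: [6, 2, 30, 22, 28]


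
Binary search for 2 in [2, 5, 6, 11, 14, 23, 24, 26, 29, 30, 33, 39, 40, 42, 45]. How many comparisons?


Search for 2:
[0,14] mid=7 arr[7]=26
[0,6] mid=3 arr[3]=11
[0,2] mid=1 arr[1]=5
[0,0] mid=0 arr[0]=2
Total: 4 comparisons


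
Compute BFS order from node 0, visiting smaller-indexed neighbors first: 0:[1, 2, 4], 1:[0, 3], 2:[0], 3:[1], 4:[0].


BFS queue: start with [0]
Visit order: [0, 1, 2, 4, 3]


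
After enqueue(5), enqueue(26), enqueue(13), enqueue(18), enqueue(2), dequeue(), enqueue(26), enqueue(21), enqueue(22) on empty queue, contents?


enqueue(5) -> [5]
enqueue(26) -> [5, 26]
enqueue(13) -> [5, 26, 13]
enqueue(18) -> [5, 26, 13, 18]
enqueue(2) -> [5, 26, 13, 18, 2]
dequeue() returns 5 -> [26, 13, 18, 2]
enqueue(26) -> [26, 13, 18, 2, 26]
enqueue(21) -> [26, 13, 18, 2, 26, 21]
enqueue(22) -> [26, 13, 18, 2, 26, 21, 22]
Final queue (front to back): [26, 13, 18, 2, 26, 21, 22]


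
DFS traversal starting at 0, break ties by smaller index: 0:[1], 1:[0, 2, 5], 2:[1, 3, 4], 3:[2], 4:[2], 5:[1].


DFS stack-based: start with [0]
Visit order: [0, 1, 2, 3, 4, 5]


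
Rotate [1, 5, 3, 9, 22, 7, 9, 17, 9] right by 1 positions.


Right rotate by 1: [9, 1, 5, 3, 9, 22, 7, 9, 17]


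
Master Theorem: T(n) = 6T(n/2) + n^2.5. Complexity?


a=6, b=2, c=2.5. log_2(6)=2.585 > c=2.5. Case 1: O(n^log_b(a)) = O(n^2.585)
Complexity: O(n^2.585)


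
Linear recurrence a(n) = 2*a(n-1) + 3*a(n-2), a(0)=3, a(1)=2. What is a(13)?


Build bottom-up:
...a(11)=221432, a(12)=664303, a(13)=2*664303+3*221432=1992902


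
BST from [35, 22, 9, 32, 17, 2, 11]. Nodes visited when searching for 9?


BST root = 35
Search for 9: compare at each node
Path: [35, 22, 9]


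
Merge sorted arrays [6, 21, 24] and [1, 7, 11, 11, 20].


Compare heads, take smaller each step.
Merged: [1, 6, 7, 11, 11, 20, 21, 24]


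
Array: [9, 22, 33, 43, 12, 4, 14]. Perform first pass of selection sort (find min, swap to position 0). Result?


After one pass: [4, 22, 33, 43, 12, 9, 14]


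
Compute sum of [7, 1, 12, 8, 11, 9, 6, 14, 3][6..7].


Prefix sums: [0, 7, 8, 20, 28, 39, 48, 54, 68, 71]
Sum[6..7] = prefix[8] - prefix[6] = 68 - 48 = 20


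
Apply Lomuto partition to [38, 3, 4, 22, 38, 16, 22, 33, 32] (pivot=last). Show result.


Elements <= 32 go left of pivot.
Result: [3, 4, 22, 16, 22, 32, 38, 33, 38], pivot at index 5


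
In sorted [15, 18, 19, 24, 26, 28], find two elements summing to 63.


Two pointers: lo=0, hi=5
No pair sums to 63


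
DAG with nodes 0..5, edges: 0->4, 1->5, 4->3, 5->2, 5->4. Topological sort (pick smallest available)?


Kahn's algorithm, process smallest node first
Order: [0, 1, 5, 2, 4, 3]


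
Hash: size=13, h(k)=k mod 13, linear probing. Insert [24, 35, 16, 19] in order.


Insertions: 24->slot 11; 35->slot 9; 16->slot 3; 19->slot 6
Table: [None, None, None, 16, None, None, 19, None, None, 35, None, 24, None]


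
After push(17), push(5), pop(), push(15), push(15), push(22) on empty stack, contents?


push(17) -> [17]
push(5) -> [17, 5]
pop() returns 5 -> [17]
push(15) -> [17, 15]
push(15) -> [17, 15, 15]
push(22) -> [17, 15, 15, 22]
Final stack (bottom to top): [17, 15, 15, 22]


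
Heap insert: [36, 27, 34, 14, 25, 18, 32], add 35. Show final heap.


Append 35: [36, 27, 34, 14, 25, 18, 32, 35]
Bubble up: swap idx 7(35) with idx 3(14); swap idx 3(35) with idx 1(27)
Result: [36, 35, 34, 27, 25, 18, 32, 14]


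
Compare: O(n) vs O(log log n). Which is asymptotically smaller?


double-logarithmic grows slower than linear
O(log log n) is asymptotically smaller; O(n) grows faster


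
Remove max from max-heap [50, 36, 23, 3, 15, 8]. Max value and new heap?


Max = 50
Replace root with last, heapify down
Resulting heap: [36, 15, 23, 3, 8]


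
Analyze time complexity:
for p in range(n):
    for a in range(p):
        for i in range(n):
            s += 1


Per nesting level: O(n) * O(n) [triangular over p] * O(n) = O(n^3)
Complexity: O(n^3)


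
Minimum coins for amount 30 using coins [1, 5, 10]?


dp[0]=0; dp[i]=1+min(dp[i-c] for c in coins)
...dp[25]=3, dp[26]=4, dp[27]=5, dp[28]=6, dp[29]=7, dp[30]=3
Minimum coins for 30 = 3


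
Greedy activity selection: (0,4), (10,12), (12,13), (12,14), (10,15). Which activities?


Greedy: pick earliest-ending, then skip overlaps.
Selected (3 activities): [(0, 4), (10, 12), (12, 13)]


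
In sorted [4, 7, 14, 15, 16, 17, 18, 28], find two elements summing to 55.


Two pointers: lo=0, hi=7
No pair sums to 55


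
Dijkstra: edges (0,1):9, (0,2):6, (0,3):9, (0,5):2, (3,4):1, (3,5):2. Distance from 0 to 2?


Dijkstra from 0:
Distances: {0: 0, 1: 9, 2: 6, 3: 4, 4: 5, 5: 2}
Shortest distance to 2 = 6, path = [0, 2]


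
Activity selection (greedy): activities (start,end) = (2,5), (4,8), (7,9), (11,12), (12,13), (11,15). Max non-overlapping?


Greedy: pick earliest-ending, then skip overlaps.
Selected (4 activities): [(2, 5), (7, 9), (11, 12), (12, 13)]


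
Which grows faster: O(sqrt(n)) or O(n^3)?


sublinear grows slower than cubic
O(sqrt(n)) is asymptotically smaller; O(n^3) grows faster


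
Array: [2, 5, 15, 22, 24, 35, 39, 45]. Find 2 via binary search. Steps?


Search for 2:
[0,7] mid=3 arr[3]=22
[0,2] mid=1 arr[1]=5
[0,0] mid=0 arr[0]=2
Total: 3 comparisons


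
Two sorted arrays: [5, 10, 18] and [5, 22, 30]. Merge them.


Compare heads, take smaller each step.
Merged: [5, 5, 10, 18, 22, 30]


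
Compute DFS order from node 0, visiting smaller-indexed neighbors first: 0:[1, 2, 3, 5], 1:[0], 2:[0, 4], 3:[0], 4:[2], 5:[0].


DFS stack-based: start with [0]
Visit order: [0, 1, 2, 4, 3, 5]


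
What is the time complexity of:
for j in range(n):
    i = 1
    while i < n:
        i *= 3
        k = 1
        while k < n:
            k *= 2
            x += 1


Per nesting level: O(n) * O(log n) * O(log n) = O(n (log n)^2)
Complexity: O(n (log n)^2)


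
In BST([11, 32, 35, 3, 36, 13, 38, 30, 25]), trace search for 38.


BST root = 11
Search for 38: compare at each node
Path: [11, 32, 35, 36, 38]


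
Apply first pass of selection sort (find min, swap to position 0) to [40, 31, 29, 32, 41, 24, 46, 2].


After one pass: [2, 31, 29, 32, 41, 24, 46, 40]


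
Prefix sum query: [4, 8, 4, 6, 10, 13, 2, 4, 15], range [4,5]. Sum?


Prefix sums: [0, 4, 12, 16, 22, 32, 45, 47, 51, 66]
Sum[4..5] = prefix[6] - prefix[4] = 45 - 22 = 23


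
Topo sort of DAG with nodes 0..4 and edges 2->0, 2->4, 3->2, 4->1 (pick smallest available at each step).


Kahn's algorithm, process smallest node first
Order: [3, 2, 0, 4, 1]


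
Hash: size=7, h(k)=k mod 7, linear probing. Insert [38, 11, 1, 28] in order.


Insertions: 38->slot 3; 11->slot 4; 1->slot 1; 28->slot 0
Table: [28, 1, None, 38, 11, None, None]


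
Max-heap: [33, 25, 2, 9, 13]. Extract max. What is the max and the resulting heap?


Max = 33
Replace root with last, heapify down
Resulting heap: [25, 13, 2, 9]


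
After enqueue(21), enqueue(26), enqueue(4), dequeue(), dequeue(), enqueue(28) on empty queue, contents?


enqueue(21) -> [21]
enqueue(26) -> [21, 26]
enqueue(4) -> [21, 26, 4]
dequeue() returns 21 -> [26, 4]
dequeue() returns 26 -> [4]
enqueue(28) -> [4, 28]
Final queue (front to back): [4, 28]


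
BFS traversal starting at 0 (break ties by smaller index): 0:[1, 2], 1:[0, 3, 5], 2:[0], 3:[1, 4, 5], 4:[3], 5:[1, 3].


BFS queue: start with [0]
Visit order: [0, 1, 2, 3, 5, 4]


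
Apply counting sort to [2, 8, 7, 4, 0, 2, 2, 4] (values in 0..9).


Count array: [1, 0, 3, 0, 2, 0, 0, 1, 1, 0]
Reconstruct: [0, 2, 2, 2, 4, 4, 7, 8]


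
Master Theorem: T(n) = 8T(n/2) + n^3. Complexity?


a=8, b=2, c=3. log_2(8)=3 = c=3. Case 2: O(n^c log n) = O(n^3 log n)
Complexity: O(n^3 log n)


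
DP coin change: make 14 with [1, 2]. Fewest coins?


dp[0]=0; dp[i]=1+min(dp[i-c] for c in coins)
...dp[9]=5, dp[10]=5, dp[11]=6, dp[12]=6, dp[13]=7, dp[14]=7
Minimum coins for 14 = 7


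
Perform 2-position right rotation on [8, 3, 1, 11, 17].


Right rotate by 2: [11, 17, 8, 3, 1]


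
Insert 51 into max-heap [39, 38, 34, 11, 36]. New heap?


Append 51: [39, 38, 34, 11, 36, 51]
Bubble up: swap idx 5(51) with idx 2(34); swap idx 2(51) with idx 0(39)
Result: [51, 38, 39, 11, 36, 34]


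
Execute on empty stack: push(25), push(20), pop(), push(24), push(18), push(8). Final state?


push(25) -> [25]
push(20) -> [25, 20]
pop() returns 20 -> [25]
push(24) -> [25, 24]
push(18) -> [25, 24, 18]
push(8) -> [25, 24, 18, 8]
Final stack (bottom to top): [25, 24, 18, 8]


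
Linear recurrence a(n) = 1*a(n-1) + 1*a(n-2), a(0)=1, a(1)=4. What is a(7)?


Build bottom-up:
...a(5)=23, a(6)=37, a(7)=1*37+1*23=60


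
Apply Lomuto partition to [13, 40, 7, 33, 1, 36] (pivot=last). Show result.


Elements <= 36 go left of pivot.
Result: [13, 7, 33, 1, 36, 40], pivot at index 4


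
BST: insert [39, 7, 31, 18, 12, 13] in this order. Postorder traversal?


Root = 39; build tree by BST insertion.
Postorder traversal: [13, 12, 18, 31, 7, 39]


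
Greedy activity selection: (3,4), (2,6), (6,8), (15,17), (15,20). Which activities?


Greedy: pick earliest-ending, then skip overlaps.
Selected (3 activities): [(3, 4), (6, 8), (15, 17)]


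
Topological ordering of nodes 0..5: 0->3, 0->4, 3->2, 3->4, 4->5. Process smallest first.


Kahn's algorithm, process smallest node first
Order: [0, 1, 3, 2, 4, 5]


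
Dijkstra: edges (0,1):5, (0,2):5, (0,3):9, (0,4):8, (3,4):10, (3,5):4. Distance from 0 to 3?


Dijkstra from 0:
Distances: {0: 0, 1: 5, 2: 5, 3: 9, 4: 8, 5: 13}
Shortest distance to 3 = 9, path = [0, 3]


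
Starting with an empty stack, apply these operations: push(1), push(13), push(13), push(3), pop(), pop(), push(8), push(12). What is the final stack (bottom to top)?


push(1) -> [1]
push(13) -> [1, 13]
push(13) -> [1, 13, 13]
push(3) -> [1, 13, 13, 3]
pop() returns 3 -> [1, 13, 13]
pop() returns 13 -> [1, 13]
push(8) -> [1, 13, 8]
push(12) -> [1, 13, 8, 12]
Final stack (bottom to top): [1, 13, 8, 12]


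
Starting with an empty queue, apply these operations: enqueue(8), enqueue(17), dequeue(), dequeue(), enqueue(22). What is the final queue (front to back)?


enqueue(8) -> [8]
enqueue(17) -> [8, 17]
dequeue() returns 8 -> [17]
dequeue() returns 17 -> []
enqueue(22) -> [22]
Final queue (front to back): [22]


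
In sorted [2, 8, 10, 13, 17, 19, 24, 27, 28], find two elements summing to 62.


Two pointers: lo=0, hi=8
No pair sums to 62


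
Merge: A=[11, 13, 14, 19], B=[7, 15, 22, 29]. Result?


Compare heads, take smaller each step.
Merged: [7, 11, 13, 14, 15, 19, 22, 29]


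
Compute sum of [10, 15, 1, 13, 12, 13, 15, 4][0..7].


Prefix sums: [0, 10, 25, 26, 39, 51, 64, 79, 83]
Sum[0..7] = prefix[8] - prefix[0] = 83 - 0 = 83


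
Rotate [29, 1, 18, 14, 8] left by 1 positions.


Left rotate by 1: [1, 18, 14, 8, 29]


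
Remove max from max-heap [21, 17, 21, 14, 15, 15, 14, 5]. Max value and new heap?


Max = 21
Replace root with last, heapify down
Resulting heap: [21, 17, 15, 14, 15, 5, 14]


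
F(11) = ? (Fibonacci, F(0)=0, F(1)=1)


F(n)=F(n-1)+F(n-2)
...F(9)=34, F(10)=55, F(11)=89


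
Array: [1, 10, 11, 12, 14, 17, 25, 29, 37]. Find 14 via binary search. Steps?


Search for 14:
[0,8] mid=4 arr[4]=14
Total: 1 comparisons


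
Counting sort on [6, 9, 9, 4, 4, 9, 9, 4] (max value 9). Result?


Count array: [0, 0, 0, 0, 3, 0, 1, 0, 0, 4]
Reconstruct: [4, 4, 4, 6, 9, 9, 9, 9]


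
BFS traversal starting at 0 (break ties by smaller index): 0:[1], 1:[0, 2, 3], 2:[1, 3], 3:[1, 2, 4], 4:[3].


BFS queue: start with [0]
Visit order: [0, 1, 2, 3, 4]


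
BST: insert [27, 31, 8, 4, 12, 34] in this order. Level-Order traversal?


Root = 27; build tree by BST insertion.
Level-Order traversal: [27, 8, 31, 4, 12, 34]


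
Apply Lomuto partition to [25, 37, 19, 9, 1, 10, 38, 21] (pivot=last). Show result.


Elements <= 21 go left of pivot.
Result: [19, 9, 1, 10, 21, 37, 38, 25], pivot at index 4


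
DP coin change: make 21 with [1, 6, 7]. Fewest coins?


dp[0]=0; dp[i]=1+min(dp[i-c] for c in coins)
...dp[16]=4, dp[17]=5, dp[18]=3, dp[19]=3, dp[20]=3, dp[21]=3
Minimum coins for 21 = 3


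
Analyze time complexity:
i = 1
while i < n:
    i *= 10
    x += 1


Per nesting level: O(log n) = O(log n)
Complexity: O(log n)


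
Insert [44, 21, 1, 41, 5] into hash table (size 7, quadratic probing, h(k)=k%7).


Insertions: 44->slot 2; 21->slot 0; 1->slot 1; 41->slot 6; 5->slot 5
Table: [21, 1, 44, None, None, 5, 41]


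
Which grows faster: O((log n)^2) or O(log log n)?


double-logarithmic grows slower than polylogarithmic
O(log log n) is asymptotically smaller; O((log n)^2) grows faster


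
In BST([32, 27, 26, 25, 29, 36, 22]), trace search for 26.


BST root = 32
Search for 26: compare at each node
Path: [32, 27, 26]


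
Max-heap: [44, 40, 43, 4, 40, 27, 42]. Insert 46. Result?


Append 46: [44, 40, 43, 4, 40, 27, 42, 46]
Bubble up: swap idx 7(46) with idx 3(4); swap idx 3(46) with idx 1(40); swap idx 1(46) with idx 0(44)
Result: [46, 44, 43, 40, 40, 27, 42, 4]


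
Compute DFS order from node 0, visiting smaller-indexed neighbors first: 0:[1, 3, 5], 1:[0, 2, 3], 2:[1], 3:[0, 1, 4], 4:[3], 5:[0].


DFS stack-based: start with [0]
Visit order: [0, 1, 2, 3, 4, 5]


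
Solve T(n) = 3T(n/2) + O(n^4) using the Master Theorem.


a=3, b=2, c=4. log_2(3)=1.585 < c=4. Case 3: O(n^c) = O(n^4)
Complexity: O(n^4)


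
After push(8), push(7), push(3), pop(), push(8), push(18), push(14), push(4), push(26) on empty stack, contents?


push(8) -> [8]
push(7) -> [8, 7]
push(3) -> [8, 7, 3]
pop() returns 3 -> [8, 7]
push(8) -> [8, 7, 8]
push(18) -> [8, 7, 8, 18]
push(14) -> [8, 7, 8, 18, 14]
push(4) -> [8, 7, 8, 18, 14, 4]
push(26) -> [8, 7, 8, 18, 14, 4, 26]
Final stack (bottom to top): [8, 7, 8, 18, 14, 4, 26]


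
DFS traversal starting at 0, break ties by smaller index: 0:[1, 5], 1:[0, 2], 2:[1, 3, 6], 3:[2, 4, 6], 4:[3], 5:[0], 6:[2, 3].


DFS stack-based: start with [0]
Visit order: [0, 1, 2, 3, 4, 6, 5]


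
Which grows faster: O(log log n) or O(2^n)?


double-logarithmic grows slower than exponential
O(log log n) is asymptotically smaller; O(2^n) grows faster


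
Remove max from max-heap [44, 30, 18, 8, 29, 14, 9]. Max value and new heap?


Max = 44
Replace root with last, heapify down
Resulting heap: [30, 29, 18, 8, 9, 14]


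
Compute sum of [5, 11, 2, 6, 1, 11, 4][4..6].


Prefix sums: [0, 5, 16, 18, 24, 25, 36, 40]
Sum[4..6] = prefix[7] - prefix[4] = 40 - 24 = 16


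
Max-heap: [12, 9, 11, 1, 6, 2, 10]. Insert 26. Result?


Append 26: [12, 9, 11, 1, 6, 2, 10, 26]
Bubble up: swap idx 7(26) with idx 3(1); swap idx 3(26) with idx 1(9); swap idx 1(26) with idx 0(12)
Result: [26, 12, 11, 9, 6, 2, 10, 1]


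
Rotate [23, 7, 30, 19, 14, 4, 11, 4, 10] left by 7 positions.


Left rotate by 7: [4, 10, 23, 7, 30, 19, 14, 4, 11]


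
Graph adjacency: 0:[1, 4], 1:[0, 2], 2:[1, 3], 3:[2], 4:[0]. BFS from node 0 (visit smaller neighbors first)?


BFS queue: start with [0]
Visit order: [0, 1, 4, 2, 3]


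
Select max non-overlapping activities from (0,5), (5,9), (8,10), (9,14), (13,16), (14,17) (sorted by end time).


Greedy: pick earliest-ending, then skip overlaps.
Selected (4 activities): [(0, 5), (5, 9), (9, 14), (14, 17)]


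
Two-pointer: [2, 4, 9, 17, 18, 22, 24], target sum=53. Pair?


Two pointers: lo=0, hi=6
No pair sums to 53


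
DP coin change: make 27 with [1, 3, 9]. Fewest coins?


dp[0]=0; dp[i]=1+min(dp[i-c] for c in coins)
...dp[22]=4, dp[23]=5, dp[24]=4, dp[25]=5, dp[26]=6, dp[27]=3
Minimum coins for 27 = 3


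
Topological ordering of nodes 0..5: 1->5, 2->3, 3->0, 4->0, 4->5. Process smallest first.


Kahn's algorithm, process smallest node first
Order: [1, 2, 3, 4, 0, 5]


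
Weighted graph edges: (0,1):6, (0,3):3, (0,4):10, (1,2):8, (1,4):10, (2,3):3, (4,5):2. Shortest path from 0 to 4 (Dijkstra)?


Dijkstra from 0:
Distances: {0: 0, 1: 6, 2: 6, 3: 3, 4: 10, 5: 12}
Shortest distance to 4 = 10, path = [0, 4]


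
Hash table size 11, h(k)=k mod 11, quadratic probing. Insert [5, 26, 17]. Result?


Insertions: 5->slot 5; 26->slot 4; 17->slot 6
Table: [None, None, None, None, 26, 5, 17, None, None, None, None]


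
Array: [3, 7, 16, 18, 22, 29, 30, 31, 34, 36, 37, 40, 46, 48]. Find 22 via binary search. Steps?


Search for 22:
[0,13] mid=6 arr[6]=30
[0,5] mid=2 arr[2]=16
[3,5] mid=4 arr[4]=22
Total: 3 comparisons


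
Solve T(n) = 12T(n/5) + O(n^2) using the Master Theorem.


a=12, b=5, c=2. log_5(12)=1.544 < c=2. Case 3: O(n^c) = O(n^2)
Complexity: O(n^2)


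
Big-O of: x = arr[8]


Analysis: constant-time operation, no loop
Complexity: O(1)


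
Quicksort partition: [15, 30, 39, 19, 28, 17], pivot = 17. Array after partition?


Elements <= 17 go left of pivot.
Result: [15, 17, 39, 19, 28, 30], pivot at index 1


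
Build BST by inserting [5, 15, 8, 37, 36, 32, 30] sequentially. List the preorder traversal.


Root = 5; build tree by BST insertion.
Preorder traversal: [5, 15, 8, 37, 36, 32, 30]


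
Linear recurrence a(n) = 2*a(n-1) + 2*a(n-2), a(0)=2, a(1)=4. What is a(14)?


Build bottom-up:
...a(12)=272768, a(13)=745216, a(14)=2*745216+2*272768=2035968


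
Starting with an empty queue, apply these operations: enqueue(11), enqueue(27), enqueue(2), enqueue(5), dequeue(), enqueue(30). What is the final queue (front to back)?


enqueue(11) -> [11]
enqueue(27) -> [11, 27]
enqueue(2) -> [11, 27, 2]
enqueue(5) -> [11, 27, 2, 5]
dequeue() returns 11 -> [27, 2, 5]
enqueue(30) -> [27, 2, 5, 30]
Final queue (front to back): [27, 2, 5, 30]


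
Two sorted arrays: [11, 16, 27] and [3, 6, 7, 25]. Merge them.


Compare heads, take smaller each step.
Merged: [3, 6, 7, 11, 16, 25, 27]


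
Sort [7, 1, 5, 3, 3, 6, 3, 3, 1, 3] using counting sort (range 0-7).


Count array: [0, 2, 0, 5, 0, 1, 1, 1]
Reconstruct: [1, 1, 3, 3, 3, 3, 3, 5, 6, 7]


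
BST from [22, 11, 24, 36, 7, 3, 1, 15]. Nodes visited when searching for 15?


BST root = 22
Search for 15: compare at each node
Path: [22, 11, 15]


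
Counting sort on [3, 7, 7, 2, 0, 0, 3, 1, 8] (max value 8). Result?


Count array: [2, 1, 1, 2, 0, 0, 0, 2, 1]
Reconstruct: [0, 0, 1, 2, 3, 3, 7, 7, 8]


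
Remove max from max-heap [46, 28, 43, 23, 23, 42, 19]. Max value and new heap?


Max = 46
Replace root with last, heapify down
Resulting heap: [43, 28, 42, 23, 23, 19]


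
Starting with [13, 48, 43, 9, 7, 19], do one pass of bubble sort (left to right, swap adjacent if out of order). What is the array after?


After one pass: [13, 43, 9, 7, 19, 48]


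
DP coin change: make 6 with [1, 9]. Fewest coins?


dp[0]=0; dp[i]=1+min(dp[i-c] for c in coins)
...dp[1]=1, dp[2]=2, dp[3]=3, dp[4]=4, dp[5]=5, dp[6]=6
Minimum coins for 6 = 6


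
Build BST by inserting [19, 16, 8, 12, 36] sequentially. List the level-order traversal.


Root = 19; build tree by BST insertion.
Level-Order traversal: [19, 16, 36, 8, 12]


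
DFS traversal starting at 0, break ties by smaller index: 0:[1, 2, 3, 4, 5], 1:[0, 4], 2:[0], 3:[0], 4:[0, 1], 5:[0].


DFS stack-based: start with [0]
Visit order: [0, 1, 4, 2, 3, 5]


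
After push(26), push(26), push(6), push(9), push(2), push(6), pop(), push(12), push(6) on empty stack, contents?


push(26) -> [26]
push(26) -> [26, 26]
push(6) -> [26, 26, 6]
push(9) -> [26, 26, 6, 9]
push(2) -> [26, 26, 6, 9, 2]
push(6) -> [26, 26, 6, 9, 2, 6]
pop() returns 6 -> [26, 26, 6, 9, 2]
push(12) -> [26, 26, 6, 9, 2, 12]
push(6) -> [26, 26, 6, 9, 2, 12, 6]
Final stack (bottom to top): [26, 26, 6, 9, 2, 12, 6]


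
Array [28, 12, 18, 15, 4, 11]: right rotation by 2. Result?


Right rotate by 2: [4, 11, 28, 12, 18, 15]


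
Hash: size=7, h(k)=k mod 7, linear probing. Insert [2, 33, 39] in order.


Insertions: 2->slot 2; 33->slot 5; 39->slot 4
Table: [None, None, 2, None, 39, 33, None]


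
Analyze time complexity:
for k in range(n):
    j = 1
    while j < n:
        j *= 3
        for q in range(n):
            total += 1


Per nesting level: O(n) * O(log n) * O(n) = O(n^2 log n)
Complexity: O(n^2 log n)


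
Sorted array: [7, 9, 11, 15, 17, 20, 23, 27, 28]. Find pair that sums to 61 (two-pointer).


Two pointers: lo=0, hi=8
No pair sums to 61


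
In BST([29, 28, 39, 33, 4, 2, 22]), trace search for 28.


BST root = 29
Search for 28: compare at each node
Path: [29, 28]


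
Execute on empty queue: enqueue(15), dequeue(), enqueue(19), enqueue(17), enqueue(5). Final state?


enqueue(15) -> [15]
dequeue() returns 15 -> []
enqueue(19) -> [19]
enqueue(17) -> [19, 17]
enqueue(5) -> [19, 17, 5]
Final queue (front to back): [19, 17, 5]


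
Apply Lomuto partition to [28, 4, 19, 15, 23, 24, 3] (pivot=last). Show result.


Elements <= 3 go left of pivot.
Result: [3, 4, 19, 15, 23, 24, 28], pivot at index 0


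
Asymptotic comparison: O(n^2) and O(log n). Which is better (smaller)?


logarithmic grows slower than quadratic
O(log n) is asymptotically smaller; O(n^2) grows faster


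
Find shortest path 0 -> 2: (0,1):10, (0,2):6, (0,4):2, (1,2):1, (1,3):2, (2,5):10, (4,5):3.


Dijkstra from 0:
Distances: {0: 0, 1: 7, 2: 6, 3: 9, 4: 2, 5: 5}
Shortest distance to 2 = 6, path = [0, 2]


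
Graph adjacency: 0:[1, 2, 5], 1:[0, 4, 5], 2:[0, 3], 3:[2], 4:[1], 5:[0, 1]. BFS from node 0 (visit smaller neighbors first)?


BFS queue: start with [0]
Visit order: [0, 1, 2, 5, 4, 3]


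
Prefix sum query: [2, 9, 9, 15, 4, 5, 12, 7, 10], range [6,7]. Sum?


Prefix sums: [0, 2, 11, 20, 35, 39, 44, 56, 63, 73]
Sum[6..7] = prefix[8] - prefix[6] = 63 - 44 = 19


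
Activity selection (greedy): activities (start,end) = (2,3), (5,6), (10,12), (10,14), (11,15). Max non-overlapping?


Greedy: pick earliest-ending, then skip overlaps.
Selected (3 activities): [(2, 3), (5, 6), (10, 12)]


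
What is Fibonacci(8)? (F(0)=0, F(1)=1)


F(n)=F(n-1)+F(n-2)
...F(6)=8, F(7)=13, F(8)=21


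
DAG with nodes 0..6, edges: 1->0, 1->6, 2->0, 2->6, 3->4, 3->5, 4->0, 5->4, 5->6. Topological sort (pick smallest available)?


Kahn's algorithm, process smallest node first
Order: [1, 2, 3, 5, 4, 0, 6]


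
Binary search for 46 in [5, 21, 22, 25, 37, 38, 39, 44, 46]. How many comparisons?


Search for 46:
[0,8] mid=4 arr[4]=37
[5,8] mid=6 arr[6]=39
[7,8] mid=7 arr[7]=44
[8,8] mid=8 arr[8]=46
Total: 4 comparisons


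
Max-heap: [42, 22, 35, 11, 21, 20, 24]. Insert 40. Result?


Append 40: [42, 22, 35, 11, 21, 20, 24, 40]
Bubble up: swap idx 7(40) with idx 3(11); swap idx 3(40) with idx 1(22)
Result: [42, 40, 35, 22, 21, 20, 24, 11]


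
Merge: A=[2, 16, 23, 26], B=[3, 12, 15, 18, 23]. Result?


Compare heads, take smaller each step.
Merged: [2, 3, 12, 15, 16, 18, 23, 23, 26]


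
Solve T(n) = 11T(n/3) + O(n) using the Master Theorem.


a=11, b=3, c=1. log_3(11)=2.183 > c=1. Case 1: O(n^log_b(a)) = O(n^2.183)
Complexity: O(n^2.183)


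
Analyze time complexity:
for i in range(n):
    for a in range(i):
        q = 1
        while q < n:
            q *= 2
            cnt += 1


Per nesting level: O(n) * O(n) [triangular over i] * O(log n) = O(n^2 log n)
Complexity: O(n^2 log n)


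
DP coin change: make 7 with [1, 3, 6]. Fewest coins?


dp[0]=0; dp[i]=1+min(dp[i-c] for c in coins)
...dp[2]=2, dp[3]=1, dp[4]=2, dp[5]=3, dp[6]=1, dp[7]=2
Minimum coins for 7 = 2


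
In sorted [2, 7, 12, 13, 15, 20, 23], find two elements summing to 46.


Two pointers: lo=0, hi=6
No pair sums to 46


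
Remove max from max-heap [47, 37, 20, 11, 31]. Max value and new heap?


Max = 47
Replace root with last, heapify down
Resulting heap: [37, 31, 20, 11]


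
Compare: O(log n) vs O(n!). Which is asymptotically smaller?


logarithmic grows slower than factorial
O(log n) is asymptotically smaller; O(n!) grows faster


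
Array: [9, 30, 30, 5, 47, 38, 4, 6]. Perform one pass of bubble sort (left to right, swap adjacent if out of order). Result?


After one pass: [9, 30, 5, 30, 38, 4, 6, 47]


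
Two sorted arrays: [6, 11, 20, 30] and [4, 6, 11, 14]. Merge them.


Compare heads, take smaller each step.
Merged: [4, 6, 6, 11, 11, 14, 20, 30]


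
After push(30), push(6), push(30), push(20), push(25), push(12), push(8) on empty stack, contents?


push(30) -> [30]
push(6) -> [30, 6]
push(30) -> [30, 6, 30]
push(20) -> [30, 6, 30, 20]
push(25) -> [30, 6, 30, 20, 25]
push(12) -> [30, 6, 30, 20, 25, 12]
push(8) -> [30, 6, 30, 20, 25, 12, 8]
Final stack (bottom to top): [30, 6, 30, 20, 25, 12, 8]


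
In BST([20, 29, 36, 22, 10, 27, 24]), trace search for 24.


BST root = 20
Search for 24: compare at each node
Path: [20, 29, 22, 27, 24]


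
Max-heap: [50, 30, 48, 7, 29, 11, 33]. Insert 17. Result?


Append 17: [50, 30, 48, 7, 29, 11, 33, 17]
Bubble up: swap idx 7(17) with idx 3(7)
Result: [50, 30, 48, 17, 29, 11, 33, 7]


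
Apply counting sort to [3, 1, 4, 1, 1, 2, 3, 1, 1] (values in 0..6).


Count array: [0, 5, 1, 2, 1, 0, 0]
Reconstruct: [1, 1, 1, 1, 1, 2, 3, 3, 4]


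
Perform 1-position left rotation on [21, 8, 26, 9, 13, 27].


Left rotate by 1: [8, 26, 9, 13, 27, 21]


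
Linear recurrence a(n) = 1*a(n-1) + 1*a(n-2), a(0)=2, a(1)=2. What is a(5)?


Build bottom-up:
...a(3)=6, a(4)=10, a(5)=1*10+1*6=16


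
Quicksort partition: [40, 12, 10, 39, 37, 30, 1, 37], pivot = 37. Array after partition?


Elements <= 37 go left of pivot.
Result: [12, 10, 37, 30, 1, 37, 40, 39], pivot at index 5


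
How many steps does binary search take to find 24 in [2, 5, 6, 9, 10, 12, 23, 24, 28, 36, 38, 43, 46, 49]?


Search for 24:
[0,13] mid=6 arr[6]=23
[7,13] mid=10 arr[10]=38
[7,9] mid=8 arr[8]=28
[7,7] mid=7 arr[7]=24
Total: 4 comparisons


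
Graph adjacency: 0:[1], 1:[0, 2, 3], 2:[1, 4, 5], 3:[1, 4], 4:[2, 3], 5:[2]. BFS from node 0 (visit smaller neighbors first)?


BFS queue: start with [0]
Visit order: [0, 1, 2, 3, 4, 5]


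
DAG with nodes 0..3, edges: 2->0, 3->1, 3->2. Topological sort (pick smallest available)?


Kahn's algorithm, process smallest node first
Order: [3, 1, 2, 0]


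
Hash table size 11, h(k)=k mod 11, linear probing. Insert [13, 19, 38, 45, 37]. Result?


Insertions: 13->slot 2; 19->slot 8; 38->slot 5; 45->slot 1; 37->slot 4
Table: [None, 45, 13, None, 37, 38, None, None, 19, None, None]


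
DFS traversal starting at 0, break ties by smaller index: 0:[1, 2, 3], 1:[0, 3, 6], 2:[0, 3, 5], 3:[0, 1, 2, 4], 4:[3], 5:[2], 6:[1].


DFS stack-based: start with [0]
Visit order: [0, 1, 3, 2, 5, 4, 6]


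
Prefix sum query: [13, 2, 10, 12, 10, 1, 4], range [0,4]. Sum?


Prefix sums: [0, 13, 15, 25, 37, 47, 48, 52]
Sum[0..4] = prefix[5] - prefix[0] = 47 - 0 = 47


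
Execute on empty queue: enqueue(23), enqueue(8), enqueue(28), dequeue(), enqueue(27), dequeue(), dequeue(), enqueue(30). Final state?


enqueue(23) -> [23]
enqueue(8) -> [23, 8]
enqueue(28) -> [23, 8, 28]
dequeue() returns 23 -> [8, 28]
enqueue(27) -> [8, 28, 27]
dequeue() returns 8 -> [28, 27]
dequeue() returns 28 -> [27]
enqueue(30) -> [27, 30]
Final queue (front to back): [27, 30]


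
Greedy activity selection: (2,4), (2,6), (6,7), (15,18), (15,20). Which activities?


Greedy: pick earliest-ending, then skip overlaps.
Selected (3 activities): [(2, 4), (6, 7), (15, 18)]


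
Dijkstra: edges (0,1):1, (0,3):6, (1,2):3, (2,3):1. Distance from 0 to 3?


Dijkstra from 0:
Distances: {0: 0, 1: 1, 2: 4, 3: 5}
Shortest distance to 3 = 5, path = [0, 1, 2, 3]


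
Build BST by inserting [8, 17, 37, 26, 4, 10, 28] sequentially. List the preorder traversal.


Root = 8; build tree by BST insertion.
Preorder traversal: [8, 4, 17, 10, 37, 26, 28]


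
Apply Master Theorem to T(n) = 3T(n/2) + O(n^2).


a=3, b=2, c=2. log_2(3)=1.585 < c=2. Case 3: O(n^c) = O(n^2)
Complexity: O(n^2)


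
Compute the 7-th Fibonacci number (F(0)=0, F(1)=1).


F(n)=F(n-1)+F(n-2)
...F(5)=5, F(6)=8, F(7)=13


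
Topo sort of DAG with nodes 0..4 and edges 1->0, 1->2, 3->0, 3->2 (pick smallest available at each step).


Kahn's algorithm, process smallest node first
Order: [1, 3, 0, 2, 4]


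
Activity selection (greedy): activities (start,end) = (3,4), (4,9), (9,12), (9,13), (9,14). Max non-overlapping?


Greedy: pick earliest-ending, then skip overlaps.
Selected (3 activities): [(3, 4), (4, 9), (9, 12)]


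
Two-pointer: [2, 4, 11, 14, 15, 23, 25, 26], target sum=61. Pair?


Two pointers: lo=0, hi=7
No pair sums to 61


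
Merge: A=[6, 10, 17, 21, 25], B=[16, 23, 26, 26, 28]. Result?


Compare heads, take smaller each step.
Merged: [6, 10, 16, 17, 21, 23, 25, 26, 26, 28]


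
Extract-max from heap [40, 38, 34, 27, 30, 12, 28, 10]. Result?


Max = 40
Replace root with last, heapify down
Resulting heap: [38, 30, 34, 27, 10, 12, 28]


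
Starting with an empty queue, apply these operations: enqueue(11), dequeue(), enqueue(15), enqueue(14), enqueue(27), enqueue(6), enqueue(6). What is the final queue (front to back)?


enqueue(11) -> [11]
dequeue() returns 11 -> []
enqueue(15) -> [15]
enqueue(14) -> [15, 14]
enqueue(27) -> [15, 14, 27]
enqueue(6) -> [15, 14, 27, 6]
enqueue(6) -> [15, 14, 27, 6, 6]
Final queue (front to back): [15, 14, 27, 6, 6]


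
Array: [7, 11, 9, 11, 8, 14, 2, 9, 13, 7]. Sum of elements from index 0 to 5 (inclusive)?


Prefix sums: [0, 7, 18, 27, 38, 46, 60, 62, 71, 84, 91]
Sum[0..5] = prefix[6] - prefix[0] = 60 - 0 = 60


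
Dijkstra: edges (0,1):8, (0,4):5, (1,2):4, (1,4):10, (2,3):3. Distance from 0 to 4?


Dijkstra from 0:
Distances: {0: 0, 1: 8, 2: 12, 3: 15, 4: 5}
Shortest distance to 4 = 5, path = [0, 4]


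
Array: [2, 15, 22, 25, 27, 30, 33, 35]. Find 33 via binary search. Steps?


Search for 33:
[0,7] mid=3 arr[3]=25
[4,7] mid=5 arr[5]=30
[6,7] mid=6 arr[6]=33
Total: 3 comparisons


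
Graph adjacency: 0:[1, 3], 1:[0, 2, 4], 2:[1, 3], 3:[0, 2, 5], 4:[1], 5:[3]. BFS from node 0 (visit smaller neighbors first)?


BFS queue: start with [0]
Visit order: [0, 1, 3, 2, 4, 5]


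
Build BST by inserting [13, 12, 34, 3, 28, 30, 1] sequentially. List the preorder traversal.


Root = 13; build tree by BST insertion.
Preorder traversal: [13, 12, 3, 1, 34, 28, 30]


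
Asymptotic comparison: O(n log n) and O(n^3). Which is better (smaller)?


linearithmic grows slower than cubic
O(n log n) is asymptotically smaller; O(n^3) grows faster


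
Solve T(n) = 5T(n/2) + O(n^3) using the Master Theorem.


a=5, b=2, c=3. log_2(5)=2.322 < c=3. Case 3: O(n^c) = O(n^3)
Complexity: O(n^3)


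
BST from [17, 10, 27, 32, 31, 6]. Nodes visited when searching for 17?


BST root = 17
Search for 17: compare at each node
Path: [17]


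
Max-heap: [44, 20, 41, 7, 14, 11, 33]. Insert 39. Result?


Append 39: [44, 20, 41, 7, 14, 11, 33, 39]
Bubble up: swap idx 7(39) with idx 3(7); swap idx 3(39) with idx 1(20)
Result: [44, 39, 41, 20, 14, 11, 33, 7]


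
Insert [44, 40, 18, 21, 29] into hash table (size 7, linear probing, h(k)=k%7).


Insertions: 44->slot 2; 40->slot 5; 18->slot 4; 21->slot 0; 29->slot 1
Table: [21, 29, 44, None, 18, 40, None]


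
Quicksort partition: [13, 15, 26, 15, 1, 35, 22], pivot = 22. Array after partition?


Elements <= 22 go left of pivot.
Result: [13, 15, 15, 1, 22, 35, 26], pivot at index 4


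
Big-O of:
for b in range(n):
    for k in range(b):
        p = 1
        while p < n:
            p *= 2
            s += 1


Per nesting level: O(n) * O(n) [triangular over b] * O(log n) = O(n^2 log n)
Complexity: O(n^2 log n)


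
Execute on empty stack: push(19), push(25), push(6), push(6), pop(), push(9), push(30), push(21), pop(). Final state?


push(19) -> [19]
push(25) -> [19, 25]
push(6) -> [19, 25, 6]
push(6) -> [19, 25, 6, 6]
pop() returns 6 -> [19, 25, 6]
push(9) -> [19, 25, 6, 9]
push(30) -> [19, 25, 6, 9, 30]
push(21) -> [19, 25, 6, 9, 30, 21]
pop() returns 21 -> [19, 25, 6, 9, 30]
Final stack (bottom to top): [19, 25, 6, 9, 30]


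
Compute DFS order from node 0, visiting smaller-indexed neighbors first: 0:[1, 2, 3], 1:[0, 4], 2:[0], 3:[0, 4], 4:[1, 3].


DFS stack-based: start with [0]
Visit order: [0, 1, 4, 3, 2]


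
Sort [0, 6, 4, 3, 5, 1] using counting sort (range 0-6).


Count array: [1, 1, 0, 1, 1, 1, 1]
Reconstruct: [0, 1, 3, 4, 5, 6]


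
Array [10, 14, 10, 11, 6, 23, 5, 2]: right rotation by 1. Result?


Right rotate by 1: [2, 10, 14, 10, 11, 6, 23, 5]


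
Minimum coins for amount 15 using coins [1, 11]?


dp[0]=0; dp[i]=1+min(dp[i-c] for c in coins)
...dp[10]=10, dp[11]=1, dp[12]=2, dp[13]=3, dp[14]=4, dp[15]=5
Minimum coins for 15 = 5


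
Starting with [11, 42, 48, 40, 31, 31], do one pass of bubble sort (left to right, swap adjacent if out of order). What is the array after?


After one pass: [11, 42, 40, 31, 31, 48]


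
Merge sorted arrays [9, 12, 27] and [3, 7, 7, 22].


Compare heads, take smaller each step.
Merged: [3, 7, 7, 9, 12, 22, 27]


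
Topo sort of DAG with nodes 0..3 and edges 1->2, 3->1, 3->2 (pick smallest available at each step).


Kahn's algorithm, process smallest node first
Order: [0, 3, 1, 2]


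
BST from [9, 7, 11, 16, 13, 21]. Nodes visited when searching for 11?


BST root = 9
Search for 11: compare at each node
Path: [9, 11]


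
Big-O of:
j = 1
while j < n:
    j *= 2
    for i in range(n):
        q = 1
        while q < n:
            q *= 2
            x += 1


Per nesting level: O(log n) * O(n) * O(log n) = O(n (log n)^2)
Complexity: O(n (log n)^2)


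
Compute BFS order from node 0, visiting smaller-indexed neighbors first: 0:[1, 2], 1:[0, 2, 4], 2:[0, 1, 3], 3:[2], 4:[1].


BFS queue: start with [0]
Visit order: [0, 1, 2, 4, 3]


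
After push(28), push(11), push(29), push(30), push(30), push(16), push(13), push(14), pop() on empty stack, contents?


push(28) -> [28]
push(11) -> [28, 11]
push(29) -> [28, 11, 29]
push(30) -> [28, 11, 29, 30]
push(30) -> [28, 11, 29, 30, 30]
push(16) -> [28, 11, 29, 30, 30, 16]
push(13) -> [28, 11, 29, 30, 30, 16, 13]
push(14) -> [28, 11, 29, 30, 30, 16, 13, 14]
pop() returns 14 -> [28, 11, 29, 30, 30, 16, 13]
Final stack (bottom to top): [28, 11, 29, 30, 30, 16, 13]


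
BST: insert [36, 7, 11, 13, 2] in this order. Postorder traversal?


Root = 36; build tree by BST insertion.
Postorder traversal: [2, 13, 11, 7, 36]


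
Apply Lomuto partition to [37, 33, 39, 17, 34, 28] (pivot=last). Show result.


Elements <= 28 go left of pivot.
Result: [17, 28, 39, 37, 34, 33], pivot at index 1


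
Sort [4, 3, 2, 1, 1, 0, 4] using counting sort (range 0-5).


Count array: [1, 2, 1, 1, 2, 0]
Reconstruct: [0, 1, 1, 2, 3, 4, 4]


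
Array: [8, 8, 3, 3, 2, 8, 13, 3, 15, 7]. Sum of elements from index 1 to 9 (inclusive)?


Prefix sums: [0, 8, 16, 19, 22, 24, 32, 45, 48, 63, 70]
Sum[1..9] = prefix[10] - prefix[1] = 70 - 8 = 62


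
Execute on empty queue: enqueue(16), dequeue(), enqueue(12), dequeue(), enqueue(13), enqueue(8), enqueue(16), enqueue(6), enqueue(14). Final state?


enqueue(16) -> [16]
dequeue() returns 16 -> []
enqueue(12) -> [12]
dequeue() returns 12 -> []
enqueue(13) -> [13]
enqueue(8) -> [13, 8]
enqueue(16) -> [13, 8, 16]
enqueue(6) -> [13, 8, 16, 6]
enqueue(14) -> [13, 8, 16, 6, 14]
Final queue (front to back): [13, 8, 16, 6, 14]


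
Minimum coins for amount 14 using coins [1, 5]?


dp[0]=0; dp[i]=1+min(dp[i-c] for c in coins)
...dp[9]=5, dp[10]=2, dp[11]=3, dp[12]=4, dp[13]=5, dp[14]=6
Minimum coins for 14 = 6


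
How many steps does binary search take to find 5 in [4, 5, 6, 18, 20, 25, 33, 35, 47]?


Search for 5:
[0,8] mid=4 arr[4]=20
[0,3] mid=1 arr[1]=5
Total: 2 comparisons


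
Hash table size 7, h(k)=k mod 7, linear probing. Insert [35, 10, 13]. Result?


Insertions: 35->slot 0; 10->slot 3; 13->slot 6
Table: [35, None, None, 10, None, None, 13]


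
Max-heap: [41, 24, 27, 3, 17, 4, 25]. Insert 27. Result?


Append 27: [41, 24, 27, 3, 17, 4, 25, 27]
Bubble up: swap idx 7(27) with idx 3(3); swap idx 3(27) with idx 1(24)
Result: [41, 27, 27, 24, 17, 4, 25, 3]


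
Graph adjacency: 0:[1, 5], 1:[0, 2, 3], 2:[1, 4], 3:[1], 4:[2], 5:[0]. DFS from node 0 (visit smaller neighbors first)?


DFS stack-based: start with [0]
Visit order: [0, 1, 2, 4, 3, 5]


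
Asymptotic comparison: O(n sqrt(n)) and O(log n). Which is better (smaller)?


logarithmic grows slower than n^1.5
O(log n) is asymptotically smaller; O(n sqrt(n)) grows faster


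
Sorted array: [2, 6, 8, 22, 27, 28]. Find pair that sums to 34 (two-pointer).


Two pointers: lo=0, hi=5
Found pair: (6, 28) summing to 34


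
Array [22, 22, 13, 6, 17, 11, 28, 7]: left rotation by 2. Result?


Left rotate by 2: [13, 6, 17, 11, 28, 7, 22, 22]


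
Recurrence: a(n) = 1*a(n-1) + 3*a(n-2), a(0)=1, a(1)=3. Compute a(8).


Build bottom-up:
...a(6)=177, a(7)=411, a(8)=1*411+3*177=942


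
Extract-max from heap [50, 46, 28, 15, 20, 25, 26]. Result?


Max = 50
Replace root with last, heapify down
Resulting heap: [46, 26, 28, 15, 20, 25]


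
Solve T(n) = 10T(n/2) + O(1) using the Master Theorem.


a=10, b=2, c=0. log_2(10)=3.322 > c=0. Case 1: O(n^log_b(a)) = O(n^3.322)
Complexity: O(n^3.322)


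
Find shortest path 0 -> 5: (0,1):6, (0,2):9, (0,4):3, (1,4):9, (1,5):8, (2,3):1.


Dijkstra from 0:
Distances: {0: 0, 1: 6, 2: 9, 3: 10, 4: 3, 5: 14}
Shortest distance to 5 = 14, path = [0, 1, 5]


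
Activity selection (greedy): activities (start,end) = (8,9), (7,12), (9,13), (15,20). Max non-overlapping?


Greedy: pick earliest-ending, then skip overlaps.
Selected (3 activities): [(8, 9), (9, 13), (15, 20)]


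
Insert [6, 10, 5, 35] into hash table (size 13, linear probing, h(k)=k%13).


Insertions: 6->slot 6; 10->slot 10; 5->slot 5; 35->slot 9
Table: [None, None, None, None, None, 5, 6, None, None, 35, 10, None, None]


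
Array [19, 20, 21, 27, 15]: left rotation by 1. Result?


Left rotate by 1: [20, 21, 27, 15, 19]


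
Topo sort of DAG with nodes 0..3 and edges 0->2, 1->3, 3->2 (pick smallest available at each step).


Kahn's algorithm, process smallest node first
Order: [0, 1, 3, 2]


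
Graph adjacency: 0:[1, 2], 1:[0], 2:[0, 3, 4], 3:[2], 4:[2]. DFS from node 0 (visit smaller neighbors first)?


DFS stack-based: start with [0]
Visit order: [0, 1, 2, 3, 4]


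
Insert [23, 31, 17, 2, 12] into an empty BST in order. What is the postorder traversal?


Root = 23; build tree by BST insertion.
Postorder traversal: [12, 2, 17, 31, 23]


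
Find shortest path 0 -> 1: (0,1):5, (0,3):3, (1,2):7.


Dijkstra from 0:
Distances: {0: 0, 1: 5, 2: 12, 3: 3}
Shortest distance to 1 = 5, path = [0, 1]


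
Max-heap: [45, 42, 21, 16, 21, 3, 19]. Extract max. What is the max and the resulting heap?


Max = 45
Replace root with last, heapify down
Resulting heap: [42, 21, 21, 16, 19, 3]
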